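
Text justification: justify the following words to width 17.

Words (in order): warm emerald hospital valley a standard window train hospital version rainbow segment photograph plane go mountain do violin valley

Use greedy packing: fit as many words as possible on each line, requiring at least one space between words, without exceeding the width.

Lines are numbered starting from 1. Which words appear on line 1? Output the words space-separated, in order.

Answer: warm emerald

Derivation:
Line 1: ['warm', 'emerald'] (min_width=12, slack=5)
Line 2: ['hospital', 'valley', 'a'] (min_width=17, slack=0)
Line 3: ['standard', 'window'] (min_width=15, slack=2)
Line 4: ['train', 'hospital'] (min_width=14, slack=3)
Line 5: ['version', 'rainbow'] (min_width=15, slack=2)
Line 6: ['segment'] (min_width=7, slack=10)
Line 7: ['photograph', 'plane'] (min_width=16, slack=1)
Line 8: ['go', 'mountain', 'do'] (min_width=14, slack=3)
Line 9: ['violin', 'valley'] (min_width=13, slack=4)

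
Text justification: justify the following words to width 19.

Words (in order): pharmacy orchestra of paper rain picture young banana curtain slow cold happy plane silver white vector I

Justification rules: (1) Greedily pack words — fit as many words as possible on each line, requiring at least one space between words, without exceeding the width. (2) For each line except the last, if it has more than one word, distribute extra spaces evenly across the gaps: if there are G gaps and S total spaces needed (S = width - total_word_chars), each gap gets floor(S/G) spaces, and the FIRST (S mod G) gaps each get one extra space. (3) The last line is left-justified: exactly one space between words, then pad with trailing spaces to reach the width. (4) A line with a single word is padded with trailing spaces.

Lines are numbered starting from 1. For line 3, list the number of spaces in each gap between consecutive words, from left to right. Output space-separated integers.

Line 1: ['pharmacy', 'orchestra'] (min_width=18, slack=1)
Line 2: ['of', 'paper', 'rain'] (min_width=13, slack=6)
Line 3: ['picture', 'young'] (min_width=13, slack=6)
Line 4: ['banana', 'curtain', 'slow'] (min_width=19, slack=0)
Line 5: ['cold', 'happy', 'plane'] (min_width=16, slack=3)
Line 6: ['silver', 'white', 'vector'] (min_width=19, slack=0)
Line 7: ['I'] (min_width=1, slack=18)

Answer: 7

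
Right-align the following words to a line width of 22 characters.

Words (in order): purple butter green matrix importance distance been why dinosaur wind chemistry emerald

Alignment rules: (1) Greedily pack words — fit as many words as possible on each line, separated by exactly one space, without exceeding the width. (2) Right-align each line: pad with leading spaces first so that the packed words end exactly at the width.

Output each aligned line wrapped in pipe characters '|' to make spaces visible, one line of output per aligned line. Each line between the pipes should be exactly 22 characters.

Line 1: ['purple', 'butter', 'green'] (min_width=19, slack=3)
Line 2: ['matrix', 'importance'] (min_width=17, slack=5)
Line 3: ['distance', 'been', 'why'] (min_width=17, slack=5)
Line 4: ['dinosaur', 'wind'] (min_width=13, slack=9)
Line 5: ['chemistry', 'emerald'] (min_width=17, slack=5)

Answer: |   purple butter green|
|     matrix importance|
|     distance been why|
|         dinosaur wind|
|     chemistry emerald|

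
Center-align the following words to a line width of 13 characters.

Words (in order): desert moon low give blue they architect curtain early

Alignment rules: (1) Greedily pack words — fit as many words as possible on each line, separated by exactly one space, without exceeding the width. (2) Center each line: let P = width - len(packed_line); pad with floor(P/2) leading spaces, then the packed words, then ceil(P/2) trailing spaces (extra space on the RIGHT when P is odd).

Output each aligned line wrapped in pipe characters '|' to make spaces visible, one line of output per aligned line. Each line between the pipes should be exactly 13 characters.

Answer: | desert moon |
|low give blue|
|    they     |
|  architect  |
|curtain early|

Derivation:
Line 1: ['desert', 'moon'] (min_width=11, slack=2)
Line 2: ['low', 'give', 'blue'] (min_width=13, slack=0)
Line 3: ['they'] (min_width=4, slack=9)
Line 4: ['architect'] (min_width=9, slack=4)
Line 5: ['curtain', 'early'] (min_width=13, slack=0)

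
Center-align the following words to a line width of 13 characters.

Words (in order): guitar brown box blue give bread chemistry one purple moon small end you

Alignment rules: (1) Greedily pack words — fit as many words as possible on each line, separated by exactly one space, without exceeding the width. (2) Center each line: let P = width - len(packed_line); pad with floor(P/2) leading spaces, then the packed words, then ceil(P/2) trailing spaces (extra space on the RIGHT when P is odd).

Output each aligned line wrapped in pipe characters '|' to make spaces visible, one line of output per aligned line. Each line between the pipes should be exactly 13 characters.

Answer: |guitar brown |
|box blue give|
|    bread    |
|chemistry one|
| purple moon |
|small end you|

Derivation:
Line 1: ['guitar', 'brown'] (min_width=12, slack=1)
Line 2: ['box', 'blue', 'give'] (min_width=13, slack=0)
Line 3: ['bread'] (min_width=5, slack=8)
Line 4: ['chemistry', 'one'] (min_width=13, slack=0)
Line 5: ['purple', 'moon'] (min_width=11, slack=2)
Line 6: ['small', 'end', 'you'] (min_width=13, slack=0)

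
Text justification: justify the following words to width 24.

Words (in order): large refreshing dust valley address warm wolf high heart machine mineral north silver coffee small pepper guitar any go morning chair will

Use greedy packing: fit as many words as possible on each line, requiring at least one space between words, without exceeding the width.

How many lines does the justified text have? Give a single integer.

Line 1: ['large', 'refreshing', 'dust'] (min_width=21, slack=3)
Line 2: ['valley', 'address', 'warm', 'wolf'] (min_width=24, slack=0)
Line 3: ['high', 'heart', 'machine'] (min_width=18, slack=6)
Line 4: ['mineral', 'north', 'silver'] (min_width=20, slack=4)
Line 5: ['coffee', 'small', 'pepper'] (min_width=19, slack=5)
Line 6: ['guitar', 'any', 'go', 'morning'] (min_width=21, slack=3)
Line 7: ['chair', 'will'] (min_width=10, slack=14)
Total lines: 7

Answer: 7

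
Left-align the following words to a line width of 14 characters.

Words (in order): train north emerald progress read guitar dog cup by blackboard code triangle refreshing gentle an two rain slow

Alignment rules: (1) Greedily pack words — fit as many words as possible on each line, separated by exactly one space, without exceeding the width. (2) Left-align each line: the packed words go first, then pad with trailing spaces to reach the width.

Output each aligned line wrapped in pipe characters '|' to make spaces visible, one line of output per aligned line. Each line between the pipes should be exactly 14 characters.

Answer: |train north   |
|emerald       |
|progress read |
|guitar dog cup|
|by blackboard |
|code triangle |
|refreshing    |
|gentle an two |
|rain slow     |

Derivation:
Line 1: ['train', 'north'] (min_width=11, slack=3)
Line 2: ['emerald'] (min_width=7, slack=7)
Line 3: ['progress', 'read'] (min_width=13, slack=1)
Line 4: ['guitar', 'dog', 'cup'] (min_width=14, slack=0)
Line 5: ['by', 'blackboard'] (min_width=13, slack=1)
Line 6: ['code', 'triangle'] (min_width=13, slack=1)
Line 7: ['refreshing'] (min_width=10, slack=4)
Line 8: ['gentle', 'an', 'two'] (min_width=13, slack=1)
Line 9: ['rain', 'slow'] (min_width=9, slack=5)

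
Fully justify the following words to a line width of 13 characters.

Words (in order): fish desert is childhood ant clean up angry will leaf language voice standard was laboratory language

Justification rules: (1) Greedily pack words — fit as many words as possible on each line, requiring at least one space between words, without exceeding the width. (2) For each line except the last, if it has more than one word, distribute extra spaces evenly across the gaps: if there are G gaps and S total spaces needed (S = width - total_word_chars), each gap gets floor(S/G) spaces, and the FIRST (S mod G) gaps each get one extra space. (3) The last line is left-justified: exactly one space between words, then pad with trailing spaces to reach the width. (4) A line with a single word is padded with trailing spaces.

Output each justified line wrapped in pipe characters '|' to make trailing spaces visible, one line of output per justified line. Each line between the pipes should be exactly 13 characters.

Line 1: ['fish', 'desert'] (min_width=11, slack=2)
Line 2: ['is', 'childhood'] (min_width=12, slack=1)
Line 3: ['ant', 'clean', 'up'] (min_width=12, slack=1)
Line 4: ['angry', 'will'] (min_width=10, slack=3)
Line 5: ['leaf', 'language'] (min_width=13, slack=0)
Line 6: ['voice'] (min_width=5, slack=8)
Line 7: ['standard', 'was'] (min_width=12, slack=1)
Line 8: ['laboratory'] (min_width=10, slack=3)
Line 9: ['language'] (min_width=8, slack=5)

Answer: |fish   desert|
|is  childhood|
|ant  clean up|
|angry    will|
|leaf language|
|voice        |
|standard  was|
|laboratory   |
|language     |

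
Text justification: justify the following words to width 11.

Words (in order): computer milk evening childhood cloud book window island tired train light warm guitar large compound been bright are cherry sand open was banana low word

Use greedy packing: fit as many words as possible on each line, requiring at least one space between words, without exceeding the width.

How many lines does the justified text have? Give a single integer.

Answer: 17

Derivation:
Line 1: ['computer'] (min_width=8, slack=3)
Line 2: ['milk'] (min_width=4, slack=7)
Line 3: ['evening'] (min_width=7, slack=4)
Line 4: ['childhood'] (min_width=9, slack=2)
Line 5: ['cloud', 'book'] (min_width=10, slack=1)
Line 6: ['window'] (min_width=6, slack=5)
Line 7: ['island'] (min_width=6, slack=5)
Line 8: ['tired', 'train'] (min_width=11, slack=0)
Line 9: ['light', 'warm'] (min_width=10, slack=1)
Line 10: ['guitar'] (min_width=6, slack=5)
Line 11: ['large'] (min_width=5, slack=6)
Line 12: ['compound'] (min_width=8, slack=3)
Line 13: ['been', 'bright'] (min_width=11, slack=0)
Line 14: ['are', 'cherry'] (min_width=10, slack=1)
Line 15: ['sand', 'open'] (min_width=9, slack=2)
Line 16: ['was', 'banana'] (min_width=10, slack=1)
Line 17: ['low', 'word'] (min_width=8, slack=3)
Total lines: 17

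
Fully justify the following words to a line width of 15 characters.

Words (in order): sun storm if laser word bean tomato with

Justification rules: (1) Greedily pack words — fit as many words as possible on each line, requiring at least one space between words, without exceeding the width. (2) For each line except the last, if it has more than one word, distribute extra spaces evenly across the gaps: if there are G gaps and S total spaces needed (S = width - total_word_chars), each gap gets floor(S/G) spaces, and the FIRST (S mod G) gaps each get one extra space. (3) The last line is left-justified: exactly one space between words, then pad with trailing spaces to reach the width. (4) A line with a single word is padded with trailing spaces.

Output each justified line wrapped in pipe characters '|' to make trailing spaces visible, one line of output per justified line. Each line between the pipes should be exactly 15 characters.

Answer: |sun   storm  if|
|laser word bean|
|tomato with    |

Derivation:
Line 1: ['sun', 'storm', 'if'] (min_width=12, slack=3)
Line 2: ['laser', 'word', 'bean'] (min_width=15, slack=0)
Line 3: ['tomato', 'with'] (min_width=11, slack=4)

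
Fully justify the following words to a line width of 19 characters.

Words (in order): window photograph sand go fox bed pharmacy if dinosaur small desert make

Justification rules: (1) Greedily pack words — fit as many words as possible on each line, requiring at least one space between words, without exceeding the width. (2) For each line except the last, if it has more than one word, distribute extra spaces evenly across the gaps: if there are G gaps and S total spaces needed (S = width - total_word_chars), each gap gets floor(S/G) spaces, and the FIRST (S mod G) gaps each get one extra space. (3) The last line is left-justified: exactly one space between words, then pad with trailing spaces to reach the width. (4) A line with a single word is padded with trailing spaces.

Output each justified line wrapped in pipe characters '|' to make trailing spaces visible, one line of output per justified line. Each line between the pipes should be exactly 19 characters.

Answer: |window   photograph|
|sand   go  fox  bed|
|pharmacy         if|
|dinosaur      small|
|desert make        |

Derivation:
Line 1: ['window', 'photograph'] (min_width=17, slack=2)
Line 2: ['sand', 'go', 'fox', 'bed'] (min_width=15, slack=4)
Line 3: ['pharmacy', 'if'] (min_width=11, slack=8)
Line 4: ['dinosaur', 'small'] (min_width=14, slack=5)
Line 5: ['desert', 'make'] (min_width=11, slack=8)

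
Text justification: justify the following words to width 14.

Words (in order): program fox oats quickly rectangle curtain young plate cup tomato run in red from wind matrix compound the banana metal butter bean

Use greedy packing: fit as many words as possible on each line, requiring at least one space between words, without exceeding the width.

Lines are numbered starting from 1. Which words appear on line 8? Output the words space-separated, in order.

Line 1: ['program', 'fox'] (min_width=11, slack=3)
Line 2: ['oats', 'quickly'] (min_width=12, slack=2)
Line 3: ['rectangle'] (min_width=9, slack=5)
Line 4: ['curtain', 'young'] (min_width=13, slack=1)
Line 5: ['plate', 'cup'] (min_width=9, slack=5)
Line 6: ['tomato', 'run', 'in'] (min_width=13, slack=1)
Line 7: ['red', 'from', 'wind'] (min_width=13, slack=1)
Line 8: ['matrix'] (min_width=6, slack=8)
Line 9: ['compound', 'the'] (min_width=12, slack=2)
Line 10: ['banana', 'metal'] (min_width=12, slack=2)
Line 11: ['butter', 'bean'] (min_width=11, slack=3)

Answer: matrix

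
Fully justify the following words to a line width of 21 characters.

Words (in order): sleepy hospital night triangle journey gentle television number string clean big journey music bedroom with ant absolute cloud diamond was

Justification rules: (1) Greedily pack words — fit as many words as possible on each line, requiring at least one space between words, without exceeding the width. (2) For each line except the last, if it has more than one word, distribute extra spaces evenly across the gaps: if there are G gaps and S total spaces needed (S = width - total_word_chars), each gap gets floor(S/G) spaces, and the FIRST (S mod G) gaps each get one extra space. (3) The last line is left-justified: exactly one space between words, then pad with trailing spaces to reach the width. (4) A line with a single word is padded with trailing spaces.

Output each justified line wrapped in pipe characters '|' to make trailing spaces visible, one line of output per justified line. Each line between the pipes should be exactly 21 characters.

Line 1: ['sleepy', 'hospital', 'night'] (min_width=21, slack=0)
Line 2: ['triangle', 'journey'] (min_width=16, slack=5)
Line 3: ['gentle', 'television'] (min_width=17, slack=4)
Line 4: ['number', 'string', 'clean'] (min_width=19, slack=2)
Line 5: ['big', 'journey', 'music'] (min_width=17, slack=4)
Line 6: ['bedroom', 'with', 'ant'] (min_width=16, slack=5)
Line 7: ['absolute', 'cloud'] (min_width=14, slack=7)
Line 8: ['diamond', 'was'] (min_width=11, slack=10)

Answer: |sleepy hospital night|
|triangle      journey|
|gentle     television|
|number  string  clean|
|big   journey   music|
|bedroom    with   ant|
|absolute        cloud|
|diamond was          |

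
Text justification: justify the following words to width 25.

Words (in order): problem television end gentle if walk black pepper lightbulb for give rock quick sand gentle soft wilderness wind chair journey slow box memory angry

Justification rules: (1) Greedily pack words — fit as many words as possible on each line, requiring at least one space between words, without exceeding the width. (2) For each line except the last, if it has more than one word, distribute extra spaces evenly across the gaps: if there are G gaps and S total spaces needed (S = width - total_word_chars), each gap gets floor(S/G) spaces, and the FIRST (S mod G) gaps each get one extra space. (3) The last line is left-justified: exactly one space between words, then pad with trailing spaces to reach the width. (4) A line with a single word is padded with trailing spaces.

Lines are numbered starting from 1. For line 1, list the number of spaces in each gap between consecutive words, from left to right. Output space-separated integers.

Line 1: ['problem', 'television', 'end'] (min_width=22, slack=3)
Line 2: ['gentle', 'if', 'walk', 'black'] (min_width=20, slack=5)
Line 3: ['pepper', 'lightbulb', 'for', 'give'] (min_width=25, slack=0)
Line 4: ['rock', 'quick', 'sand', 'gentle'] (min_width=22, slack=3)
Line 5: ['soft', 'wilderness', 'wind'] (min_width=20, slack=5)
Line 6: ['chair', 'journey', 'slow', 'box'] (min_width=22, slack=3)
Line 7: ['memory', 'angry'] (min_width=12, slack=13)

Answer: 3 2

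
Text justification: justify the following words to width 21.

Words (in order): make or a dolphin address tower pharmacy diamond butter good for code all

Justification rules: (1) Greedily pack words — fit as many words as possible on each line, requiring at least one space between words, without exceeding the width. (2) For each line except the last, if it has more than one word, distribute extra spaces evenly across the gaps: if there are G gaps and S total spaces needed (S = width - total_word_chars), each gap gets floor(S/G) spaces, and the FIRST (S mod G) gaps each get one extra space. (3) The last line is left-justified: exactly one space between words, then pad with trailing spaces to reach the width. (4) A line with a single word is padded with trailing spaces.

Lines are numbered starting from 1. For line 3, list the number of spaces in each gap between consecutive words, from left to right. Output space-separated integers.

Line 1: ['make', 'or', 'a', 'dolphin'] (min_width=17, slack=4)
Line 2: ['address', 'tower'] (min_width=13, slack=8)
Line 3: ['pharmacy', 'diamond'] (min_width=16, slack=5)
Line 4: ['butter', 'good', 'for', 'code'] (min_width=20, slack=1)
Line 5: ['all'] (min_width=3, slack=18)

Answer: 6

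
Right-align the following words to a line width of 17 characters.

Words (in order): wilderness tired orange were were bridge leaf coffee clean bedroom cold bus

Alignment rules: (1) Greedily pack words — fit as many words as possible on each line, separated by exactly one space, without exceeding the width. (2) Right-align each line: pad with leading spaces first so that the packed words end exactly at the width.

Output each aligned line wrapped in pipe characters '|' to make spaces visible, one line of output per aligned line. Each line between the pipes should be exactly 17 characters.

Line 1: ['wilderness', 'tired'] (min_width=16, slack=1)
Line 2: ['orange', 'were', 'were'] (min_width=16, slack=1)
Line 3: ['bridge', 'leaf'] (min_width=11, slack=6)
Line 4: ['coffee', 'clean'] (min_width=12, slack=5)
Line 5: ['bedroom', 'cold', 'bus'] (min_width=16, slack=1)

Answer: | wilderness tired|
| orange were were|
|      bridge leaf|
|     coffee clean|
| bedroom cold bus|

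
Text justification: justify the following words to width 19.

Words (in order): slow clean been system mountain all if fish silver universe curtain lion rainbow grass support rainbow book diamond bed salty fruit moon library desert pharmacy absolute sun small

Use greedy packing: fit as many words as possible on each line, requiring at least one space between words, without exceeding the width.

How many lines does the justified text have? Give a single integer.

Answer: 11

Derivation:
Line 1: ['slow', 'clean', 'been'] (min_width=15, slack=4)
Line 2: ['system', 'mountain', 'all'] (min_width=19, slack=0)
Line 3: ['if', 'fish', 'silver'] (min_width=14, slack=5)
Line 4: ['universe', 'curtain'] (min_width=16, slack=3)
Line 5: ['lion', 'rainbow', 'grass'] (min_width=18, slack=1)
Line 6: ['support', 'rainbow'] (min_width=15, slack=4)
Line 7: ['book', 'diamond', 'bed'] (min_width=16, slack=3)
Line 8: ['salty', 'fruit', 'moon'] (min_width=16, slack=3)
Line 9: ['library', 'desert'] (min_width=14, slack=5)
Line 10: ['pharmacy', 'absolute'] (min_width=17, slack=2)
Line 11: ['sun', 'small'] (min_width=9, slack=10)
Total lines: 11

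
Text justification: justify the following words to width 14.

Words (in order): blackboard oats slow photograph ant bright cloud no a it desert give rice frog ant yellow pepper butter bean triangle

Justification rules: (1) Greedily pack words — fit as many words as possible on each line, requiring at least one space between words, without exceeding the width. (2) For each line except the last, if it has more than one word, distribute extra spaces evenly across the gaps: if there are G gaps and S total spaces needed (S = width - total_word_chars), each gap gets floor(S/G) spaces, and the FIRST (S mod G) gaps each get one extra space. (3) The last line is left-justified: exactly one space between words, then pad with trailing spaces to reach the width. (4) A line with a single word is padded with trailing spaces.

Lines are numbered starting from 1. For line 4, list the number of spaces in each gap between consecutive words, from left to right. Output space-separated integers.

Line 1: ['blackboard'] (min_width=10, slack=4)
Line 2: ['oats', 'slow'] (min_width=9, slack=5)
Line 3: ['photograph', 'ant'] (min_width=14, slack=0)
Line 4: ['bright', 'cloud'] (min_width=12, slack=2)
Line 5: ['no', 'a', 'it', 'desert'] (min_width=14, slack=0)
Line 6: ['give', 'rice', 'frog'] (min_width=14, slack=0)
Line 7: ['ant', 'yellow'] (min_width=10, slack=4)
Line 8: ['pepper', 'butter'] (min_width=13, slack=1)
Line 9: ['bean', 'triangle'] (min_width=13, slack=1)

Answer: 3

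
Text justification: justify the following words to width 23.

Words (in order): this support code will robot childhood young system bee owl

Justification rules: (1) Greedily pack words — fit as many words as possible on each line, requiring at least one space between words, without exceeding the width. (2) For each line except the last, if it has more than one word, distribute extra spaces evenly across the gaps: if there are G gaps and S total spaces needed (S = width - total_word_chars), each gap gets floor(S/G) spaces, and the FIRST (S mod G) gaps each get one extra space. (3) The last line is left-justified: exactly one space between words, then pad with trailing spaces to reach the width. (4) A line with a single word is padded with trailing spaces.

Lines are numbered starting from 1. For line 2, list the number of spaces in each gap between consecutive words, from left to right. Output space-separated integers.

Line 1: ['this', 'support', 'code', 'will'] (min_width=22, slack=1)
Line 2: ['robot', 'childhood', 'young'] (min_width=21, slack=2)
Line 3: ['system', 'bee', 'owl'] (min_width=14, slack=9)

Answer: 2 2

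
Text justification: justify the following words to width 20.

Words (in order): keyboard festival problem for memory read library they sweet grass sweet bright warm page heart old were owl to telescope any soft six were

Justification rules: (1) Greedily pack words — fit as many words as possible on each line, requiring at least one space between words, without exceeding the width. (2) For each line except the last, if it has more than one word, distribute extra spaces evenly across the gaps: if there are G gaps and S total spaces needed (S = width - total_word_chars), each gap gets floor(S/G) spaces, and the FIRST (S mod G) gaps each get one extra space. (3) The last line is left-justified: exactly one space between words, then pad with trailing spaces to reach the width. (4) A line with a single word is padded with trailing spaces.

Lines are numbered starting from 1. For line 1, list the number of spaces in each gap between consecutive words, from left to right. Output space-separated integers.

Answer: 4

Derivation:
Line 1: ['keyboard', 'festival'] (min_width=17, slack=3)
Line 2: ['problem', 'for', 'memory'] (min_width=18, slack=2)
Line 3: ['read', 'library', 'they'] (min_width=17, slack=3)
Line 4: ['sweet', 'grass', 'sweet'] (min_width=17, slack=3)
Line 5: ['bright', 'warm', 'page'] (min_width=16, slack=4)
Line 6: ['heart', 'old', 'were', 'owl'] (min_width=18, slack=2)
Line 7: ['to', 'telescope', 'any'] (min_width=16, slack=4)
Line 8: ['soft', 'six', 'were'] (min_width=13, slack=7)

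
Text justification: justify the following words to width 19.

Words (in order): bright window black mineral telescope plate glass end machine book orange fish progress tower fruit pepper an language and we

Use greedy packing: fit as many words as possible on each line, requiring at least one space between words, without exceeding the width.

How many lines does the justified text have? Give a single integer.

Answer: 7

Derivation:
Line 1: ['bright', 'window', 'black'] (min_width=19, slack=0)
Line 2: ['mineral', 'telescope'] (min_width=17, slack=2)
Line 3: ['plate', 'glass', 'end'] (min_width=15, slack=4)
Line 4: ['machine', 'book', 'orange'] (min_width=19, slack=0)
Line 5: ['fish', 'progress', 'tower'] (min_width=19, slack=0)
Line 6: ['fruit', 'pepper', 'an'] (min_width=15, slack=4)
Line 7: ['language', 'and', 'we'] (min_width=15, slack=4)
Total lines: 7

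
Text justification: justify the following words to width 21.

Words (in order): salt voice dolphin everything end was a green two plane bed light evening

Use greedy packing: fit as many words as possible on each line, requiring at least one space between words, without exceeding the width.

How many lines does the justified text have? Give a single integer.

Line 1: ['salt', 'voice', 'dolphin'] (min_width=18, slack=3)
Line 2: ['everything', 'end', 'was', 'a'] (min_width=20, slack=1)
Line 3: ['green', 'two', 'plane', 'bed'] (min_width=19, slack=2)
Line 4: ['light', 'evening'] (min_width=13, slack=8)
Total lines: 4

Answer: 4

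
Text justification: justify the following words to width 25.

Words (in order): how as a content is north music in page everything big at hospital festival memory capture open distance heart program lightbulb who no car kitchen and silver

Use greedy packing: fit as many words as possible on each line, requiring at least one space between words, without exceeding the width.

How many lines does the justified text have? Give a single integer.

Answer: 7

Derivation:
Line 1: ['how', 'as', 'a', 'content', 'is', 'north'] (min_width=25, slack=0)
Line 2: ['music', 'in', 'page', 'everything'] (min_width=24, slack=1)
Line 3: ['big', 'at', 'hospital', 'festival'] (min_width=24, slack=1)
Line 4: ['memory', 'capture', 'open'] (min_width=19, slack=6)
Line 5: ['distance', 'heart', 'program'] (min_width=22, slack=3)
Line 6: ['lightbulb', 'who', 'no', 'car'] (min_width=20, slack=5)
Line 7: ['kitchen', 'and', 'silver'] (min_width=18, slack=7)
Total lines: 7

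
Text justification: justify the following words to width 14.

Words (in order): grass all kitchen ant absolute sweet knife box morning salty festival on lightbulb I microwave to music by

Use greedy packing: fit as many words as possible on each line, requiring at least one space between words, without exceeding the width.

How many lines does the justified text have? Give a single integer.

Answer: 9

Derivation:
Line 1: ['grass', 'all'] (min_width=9, slack=5)
Line 2: ['kitchen', 'ant'] (min_width=11, slack=3)
Line 3: ['absolute', 'sweet'] (min_width=14, slack=0)
Line 4: ['knife', 'box'] (min_width=9, slack=5)
Line 5: ['morning', 'salty'] (min_width=13, slack=1)
Line 6: ['festival', 'on'] (min_width=11, slack=3)
Line 7: ['lightbulb', 'I'] (min_width=11, slack=3)
Line 8: ['microwave', 'to'] (min_width=12, slack=2)
Line 9: ['music', 'by'] (min_width=8, slack=6)
Total lines: 9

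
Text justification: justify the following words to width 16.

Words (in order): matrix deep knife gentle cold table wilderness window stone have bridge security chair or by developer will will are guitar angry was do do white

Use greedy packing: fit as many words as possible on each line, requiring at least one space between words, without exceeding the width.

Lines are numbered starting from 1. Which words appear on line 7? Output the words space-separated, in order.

Answer: security chair

Derivation:
Line 1: ['matrix', 'deep'] (min_width=11, slack=5)
Line 2: ['knife', 'gentle'] (min_width=12, slack=4)
Line 3: ['cold', 'table'] (min_width=10, slack=6)
Line 4: ['wilderness'] (min_width=10, slack=6)
Line 5: ['window', 'stone'] (min_width=12, slack=4)
Line 6: ['have', 'bridge'] (min_width=11, slack=5)
Line 7: ['security', 'chair'] (min_width=14, slack=2)
Line 8: ['or', 'by', 'developer'] (min_width=15, slack=1)
Line 9: ['will', 'will', 'are'] (min_width=13, slack=3)
Line 10: ['guitar', 'angry', 'was'] (min_width=16, slack=0)
Line 11: ['do', 'do', 'white'] (min_width=11, slack=5)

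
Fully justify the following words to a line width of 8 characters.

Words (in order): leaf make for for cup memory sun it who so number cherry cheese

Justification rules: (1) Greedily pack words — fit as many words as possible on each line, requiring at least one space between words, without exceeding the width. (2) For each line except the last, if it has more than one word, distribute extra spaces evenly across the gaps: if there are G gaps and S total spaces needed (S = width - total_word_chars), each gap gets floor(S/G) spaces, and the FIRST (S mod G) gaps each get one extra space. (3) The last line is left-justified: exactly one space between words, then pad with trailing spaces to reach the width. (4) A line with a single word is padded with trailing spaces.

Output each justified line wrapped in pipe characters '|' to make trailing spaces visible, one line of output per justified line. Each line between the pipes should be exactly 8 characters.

Line 1: ['leaf'] (min_width=4, slack=4)
Line 2: ['make', 'for'] (min_width=8, slack=0)
Line 3: ['for', 'cup'] (min_width=7, slack=1)
Line 4: ['memory'] (min_width=6, slack=2)
Line 5: ['sun', 'it'] (min_width=6, slack=2)
Line 6: ['who', 'so'] (min_width=6, slack=2)
Line 7: ['number'] (min_width=6, slack=2)
Line 8: ['cherry'] (min_width=6, slack=2)
Line 9: ['cheese'] (min_width=6, slack=2)

Answer: |leaf    |
|make for|
|for  cup|
|memory  |
|sun   it|
|who   so|
|number  |
|cherry  |
|cheese  |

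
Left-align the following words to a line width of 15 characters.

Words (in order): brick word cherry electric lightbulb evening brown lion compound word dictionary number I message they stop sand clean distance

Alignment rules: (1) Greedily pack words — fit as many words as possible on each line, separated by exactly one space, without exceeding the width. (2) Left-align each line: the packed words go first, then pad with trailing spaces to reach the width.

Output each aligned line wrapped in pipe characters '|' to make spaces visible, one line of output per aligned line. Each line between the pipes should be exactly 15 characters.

Line 1: ['brick', 'word'] (min_width=10, slack=5)
Line 2: ['cherry', 'electric'] (min_width=15, slack=0)
Line 3: ['lightbulb'] (min_width=9, slack=6)
Line 4: ['evening', 'brown'] (min_width=13, slack=2)
Line 5: ['lion', 'compound'] (min_width=13, slack=2)
Line 6: ['word', 'dictionary'] (min_width=15, slack=0)
Line 7: ['number', 'I'] (min_width=8, slack=7)
Line 8: ['message', 'they'] (min_width=12, slack=3)
Line 9: ['stop', 'sand', 'clean'] (min_width=15, slack=0)
Line 10: ['distance'] (min_width=8, slack=7)

Answer: |brick word     |
|cherry electric|
|lightbulb      |
|evening brown  |
|lion compound  |
|word dictionary|
|number I       |
|message they   |
|stop sand clean|
|distance       |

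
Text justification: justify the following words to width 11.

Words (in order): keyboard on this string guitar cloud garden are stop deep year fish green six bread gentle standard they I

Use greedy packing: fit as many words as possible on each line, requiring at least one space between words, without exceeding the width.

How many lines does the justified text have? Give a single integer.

Line 1: ['keyboard', 'on'] (min_width=11, slack=0)
Line 2: ['this', 'string'] (min_width=11, slack=0)
Line 3: ['guitar'] (min_width=6, slack=5)
Line 4: ['cloud'] (min_width=5, slack=6)
Line 5: ['garden', 'are'] (min_width=10, slack=1)
Line 6: ['stop', 'deep'] (min_width=9, slack=2)
Line 7: ['year', 'fish'] (min_width=9, slack=2)
Line 8: ['green', 'six'] (min_width=9, slack=2)
Line 9: ['bread'] (min_width=5, slack=6)
Line 10: ['gentle'] (min_width=6, slack=5)
Line 11: ['standard'] (min_width=8, slack=3)
Line 12: ['they', 'I'] (min_width=6, slack=5)
Total lines: 12

Answer: 12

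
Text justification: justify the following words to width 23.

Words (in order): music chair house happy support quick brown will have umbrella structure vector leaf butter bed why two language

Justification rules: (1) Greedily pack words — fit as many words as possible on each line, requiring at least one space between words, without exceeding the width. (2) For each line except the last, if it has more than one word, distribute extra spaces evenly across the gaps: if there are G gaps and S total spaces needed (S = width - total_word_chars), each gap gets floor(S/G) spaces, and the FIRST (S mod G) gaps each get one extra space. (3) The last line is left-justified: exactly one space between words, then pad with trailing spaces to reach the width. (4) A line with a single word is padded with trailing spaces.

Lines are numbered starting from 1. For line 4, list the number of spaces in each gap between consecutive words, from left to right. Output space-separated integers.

Line 1: ['music', 'chair', 'house', 'happy'] (min_width=23, slack=0)
Line 2: ['support', 'quick', 'brown'] (min_width=19, slack=4)
Line 3: ['will', 'have', 'umbrella'] (min_width=18, slack=5)
Line 4: ['structure', 'vector', 'leaf'] (min_width=21, slack=2)
Line 5: ['butter', 'bed', 'why', 'two'] (min_width=18, slack=5)
Line 6: ['language'] (min_width=8, slack=15)

Answer: 2 2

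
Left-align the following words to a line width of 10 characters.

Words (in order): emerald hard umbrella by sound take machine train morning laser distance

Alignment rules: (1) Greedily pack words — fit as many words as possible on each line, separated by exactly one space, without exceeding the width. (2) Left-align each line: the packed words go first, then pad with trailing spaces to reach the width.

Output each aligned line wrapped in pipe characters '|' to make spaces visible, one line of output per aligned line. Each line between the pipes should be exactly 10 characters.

Answer: |emerald   |
|hard      |
|umbrella  |
|by sound  |
|take      |
|machine   |
|train     |
|morning   |
|laser     |
|distance  |

Derivation:
Line 1: ['emerald'] (min_width=7, slack=3)
Line 2: ['hard'] (min_width=4, slack=6)
Line 3: ['umbrella'] (min_width=8, slack=2)
Line 4: ['by', 'sound'] (min_width=8, slack=2)
Line 5: ['take'] (min_width=4, slack=6)
Line 6: ['machine'] (min_width=7, slack=3)
Line 7: ['train'] (min_width=5, slack=5)
Line 8: ['morning'] (min_width=7, slack=3)
Line 9: ['laser'] (min_width=5, slack=5)
Line 10: ['distance'] (min_width=8, slack=2)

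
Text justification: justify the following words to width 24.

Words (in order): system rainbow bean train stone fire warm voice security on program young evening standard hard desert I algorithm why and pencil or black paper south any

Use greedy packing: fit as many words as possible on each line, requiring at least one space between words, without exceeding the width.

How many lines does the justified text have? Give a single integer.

Line 1: ['system', 'rainbow', 'bean'] (min_width=19, slack=5)
Line 2: ['train', 'stone', 'fire', 'warm'] (min_width=21, slack=3)
Line 3: ['voice', 'security', 'on'] (min_width=17, slack=7)
Line 4: ['program', 'young', 'evening'] (min_width=21, slack=3)
Line 5: ['standard', 'hard', 'desert', 'I'] (min_width=22, slack=2)
Line 6: ['algorithm', 'why', 'and', 'pencil'] (min_width=24, slack=0)
Line 7: ['or', 'black', 'paper', 'south', 'any'] (min_width=24, slack=0)
Total lines: 7

Answer: 7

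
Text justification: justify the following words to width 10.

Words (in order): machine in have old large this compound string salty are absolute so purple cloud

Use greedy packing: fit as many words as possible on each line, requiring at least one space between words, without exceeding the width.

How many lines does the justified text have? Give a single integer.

Line 1: ['machine', 'in'] (min_width=10, slack=0)
Line 2: ['have', 'old'] (min_width=8, slack=2)
Line 3: ['large', 'this'] (min_width=10, slack=0)
Line 4: ['compound'] (min_width=8, slack=2)
Line 5: ['string'] (min_width=6, slack=4)
Line 6: ['salty', 'are'] (min_width=9, slack=1)
Line 7: ['absolute'] (min_width=8, slack=2)
Line 8: ['so', 'purple'] (min_width=9, slack=1)
Line 9: ['cloud'] (min_width=5, slack=5)
Total lines: 9

Answer: 9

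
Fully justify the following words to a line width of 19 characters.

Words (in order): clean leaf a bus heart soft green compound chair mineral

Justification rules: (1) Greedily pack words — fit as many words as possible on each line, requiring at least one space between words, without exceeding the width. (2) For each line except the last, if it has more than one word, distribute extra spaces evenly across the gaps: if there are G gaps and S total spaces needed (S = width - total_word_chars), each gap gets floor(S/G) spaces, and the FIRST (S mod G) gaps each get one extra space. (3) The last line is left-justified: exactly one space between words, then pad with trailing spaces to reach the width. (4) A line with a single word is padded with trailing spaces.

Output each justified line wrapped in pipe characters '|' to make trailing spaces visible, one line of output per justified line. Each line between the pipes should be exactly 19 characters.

Answer: |clean  leaf  a  bus|
|heart   soft  green|
|compound      chair|
|mineral            |

Derivation:
Line 1: ['clean', 'leaf', 'a', 'bus'] (min_width=16, slack=3)
Line 2: ['heart', 'soft', 'green'] (min_width=16, slack=3)
Line 3: ['compound', 'chair'] (min_width=14, slack=5)
Line 4: ['mineral'] (min_width=7, slack=12)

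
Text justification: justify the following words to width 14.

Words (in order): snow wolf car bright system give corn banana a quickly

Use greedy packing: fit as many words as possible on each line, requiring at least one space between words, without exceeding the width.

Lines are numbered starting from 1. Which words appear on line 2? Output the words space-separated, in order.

Answer: bright system

Derivation:
Line 1: ['snow', 'wolf', 'car'] (min_width=13, slack=1)
Line 2: ['bright', 'system'] (min_width=13, slack=1)
Line 3: ['give', 'corn'] (min_width=9, slack=5)
Line 4: ['banana', 'a'] (min_width=8, slack=6)
Line 5: ['quickly'] (min_width=7, slack=7)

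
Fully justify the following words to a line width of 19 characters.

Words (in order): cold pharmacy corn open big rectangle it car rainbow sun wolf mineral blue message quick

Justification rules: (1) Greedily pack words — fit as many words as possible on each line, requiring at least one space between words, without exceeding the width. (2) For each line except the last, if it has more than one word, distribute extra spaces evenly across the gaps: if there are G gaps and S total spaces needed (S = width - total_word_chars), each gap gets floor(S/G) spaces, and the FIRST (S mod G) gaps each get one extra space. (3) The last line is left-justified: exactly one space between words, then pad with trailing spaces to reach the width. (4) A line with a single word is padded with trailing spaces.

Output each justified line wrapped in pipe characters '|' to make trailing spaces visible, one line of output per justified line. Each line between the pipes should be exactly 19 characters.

Answer: |cold  pharmacy corn|
|open  big rectangle|
|it  car rainbow sun|
|wolf  mineral  blue|
|message quick      |

Derivation:
Line 1: ['cold', 'pharmacy', 'corn'] (min_width=18, slack=1)
Line 2: ['open', 'big', 'rectangle'] (min_width=18, slack=1)
Line 3: ['it', 'car', 'rainbow', 'sun'] (min_width=18, slack=1)
Line 4: ['wolf', 'mineral', 'blue'] (min_width=17, slack=2)
Line 5: ['message', 'quick'] (min_width=13, slack=6)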